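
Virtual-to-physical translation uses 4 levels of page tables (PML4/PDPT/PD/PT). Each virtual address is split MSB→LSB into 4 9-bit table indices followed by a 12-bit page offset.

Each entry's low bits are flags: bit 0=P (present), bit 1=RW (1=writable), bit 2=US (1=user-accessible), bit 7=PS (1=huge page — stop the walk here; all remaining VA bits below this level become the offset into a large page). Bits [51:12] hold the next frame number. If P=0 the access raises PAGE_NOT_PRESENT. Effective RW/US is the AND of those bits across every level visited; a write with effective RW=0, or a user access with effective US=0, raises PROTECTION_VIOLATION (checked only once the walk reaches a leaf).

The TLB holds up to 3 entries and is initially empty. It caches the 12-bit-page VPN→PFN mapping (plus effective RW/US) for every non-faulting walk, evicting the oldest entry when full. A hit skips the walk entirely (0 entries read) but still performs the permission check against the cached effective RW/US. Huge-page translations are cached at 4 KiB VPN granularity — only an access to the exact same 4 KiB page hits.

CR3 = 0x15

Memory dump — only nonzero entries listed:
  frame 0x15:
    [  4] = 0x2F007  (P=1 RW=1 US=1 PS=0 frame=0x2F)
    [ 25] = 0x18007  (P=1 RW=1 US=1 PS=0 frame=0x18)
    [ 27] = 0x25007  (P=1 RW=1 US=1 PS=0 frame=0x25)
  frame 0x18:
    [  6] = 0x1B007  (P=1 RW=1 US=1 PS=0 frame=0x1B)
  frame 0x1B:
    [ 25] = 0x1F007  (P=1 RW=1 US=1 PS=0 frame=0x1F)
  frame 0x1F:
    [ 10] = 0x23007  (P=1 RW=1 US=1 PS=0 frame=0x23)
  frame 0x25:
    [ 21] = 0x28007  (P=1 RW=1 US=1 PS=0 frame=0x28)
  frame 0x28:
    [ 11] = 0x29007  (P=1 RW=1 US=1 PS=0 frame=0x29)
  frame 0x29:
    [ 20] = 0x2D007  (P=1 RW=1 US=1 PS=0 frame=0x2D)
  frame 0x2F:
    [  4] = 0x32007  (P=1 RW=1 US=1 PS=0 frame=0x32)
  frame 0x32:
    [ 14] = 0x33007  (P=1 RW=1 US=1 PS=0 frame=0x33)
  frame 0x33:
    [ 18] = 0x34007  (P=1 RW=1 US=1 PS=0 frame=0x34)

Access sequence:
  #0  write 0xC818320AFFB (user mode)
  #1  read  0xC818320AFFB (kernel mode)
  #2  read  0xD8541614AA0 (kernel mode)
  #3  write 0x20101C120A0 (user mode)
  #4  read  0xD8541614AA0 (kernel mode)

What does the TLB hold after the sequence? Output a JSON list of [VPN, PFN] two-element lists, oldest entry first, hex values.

Trace:
#0 VA=0xC818320AFFB (w,user):
  L0 @0x15[25] → 0x18007  P=1,RW=1,US=1,PS=0
  L1 @0x18[6] → 0x1B007  P=1,RW=1,US=1,PS=0
  L2 @0x1B[25] → 0x1F007  P=1,RW=1,US=1,PS=0
  L3 @0x1F[10] → 0x23007  P=1,RW=1,US=1,PS=0
  ✓ 0x23FFB  — 4 lookups
#1 VA=0xC818320AFFB (r,kernel):
  TLB hit vpn=0xC818320A → PA=0x23FFB
#2 VA=0xD8541614AA0 (r,kernel):
  L0 @0x15[27] → 0x25007  P=1,RW=1,US=1,PS=0
  L1 @0x25[21] → 0x28007  P=1,RW=1,US=1,PS=0
  L2 @0x28[11] → 0x29007  P=1,RW=1,US=1,PS=0
  L3 @0x29[20] → 0x2D007  P=1,RW=1,US=1,PS=0
  ✓ 0x2DAA0  — 4 lookups
#3 VA=0x20101C120A0 (w,user):
  L0 @0x15[4] → 0x2F007  P=1,RW=1,US=1,PS=0
  L1 @0x2F[4] → 0x32007  P=1,RW=1,US=1,PS=0
  L2 @0x32[14] → 0x33007  P=1,RW=1,US=1,PS=0
  L3 @0x33[18] → 0x34007  P=1,RW=1,US=1,PS=0
  ✓ 0x340A0  — 4 lookups
#4 VA=0xD8541614AA0 (r,kernel):
  TLB hit vpn=0xD8541614 → PA=0x2DAA0

TLB: [["0xC818320A", "0x23"], ["0xD8541614", "0x2D"], ["0x20101C12", "0x34"]]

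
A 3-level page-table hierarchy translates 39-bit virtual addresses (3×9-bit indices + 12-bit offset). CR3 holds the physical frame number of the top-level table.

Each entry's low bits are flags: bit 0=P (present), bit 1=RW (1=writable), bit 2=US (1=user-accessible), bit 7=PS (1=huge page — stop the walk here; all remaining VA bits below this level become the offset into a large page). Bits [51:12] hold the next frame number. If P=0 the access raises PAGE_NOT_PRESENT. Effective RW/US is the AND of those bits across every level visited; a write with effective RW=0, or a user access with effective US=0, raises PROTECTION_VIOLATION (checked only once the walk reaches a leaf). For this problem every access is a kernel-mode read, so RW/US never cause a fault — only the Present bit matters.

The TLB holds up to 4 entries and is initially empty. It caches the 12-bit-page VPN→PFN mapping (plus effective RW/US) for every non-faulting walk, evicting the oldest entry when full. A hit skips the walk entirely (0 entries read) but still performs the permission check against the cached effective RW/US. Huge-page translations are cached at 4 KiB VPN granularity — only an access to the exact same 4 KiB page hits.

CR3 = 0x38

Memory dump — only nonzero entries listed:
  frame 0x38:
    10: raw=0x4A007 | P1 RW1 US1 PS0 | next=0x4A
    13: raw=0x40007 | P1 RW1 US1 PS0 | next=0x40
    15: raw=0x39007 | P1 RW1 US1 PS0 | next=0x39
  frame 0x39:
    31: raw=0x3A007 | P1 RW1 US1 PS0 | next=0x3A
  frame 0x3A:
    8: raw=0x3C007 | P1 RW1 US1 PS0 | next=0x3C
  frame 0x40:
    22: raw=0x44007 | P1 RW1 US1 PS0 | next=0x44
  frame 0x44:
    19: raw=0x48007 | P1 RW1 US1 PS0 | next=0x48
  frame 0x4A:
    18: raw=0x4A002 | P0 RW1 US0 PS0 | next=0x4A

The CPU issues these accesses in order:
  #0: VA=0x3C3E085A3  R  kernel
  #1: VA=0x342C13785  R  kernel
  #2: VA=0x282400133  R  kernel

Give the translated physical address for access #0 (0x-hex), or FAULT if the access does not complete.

Per-access translation:
#0 VA=0x3C3E085A3 (r,kernel):
  lvl0: tbl 0x38, slot 15 ⇒ 0x39007 (P1/RW1/US1/PS0)
  lvl1: tbl 0x39, slot 31 ⇒ 0x3A007 (P1/RW1/US1/PS0)
  lvl2: tbl 0x3A, slot 8 ⇒ 0x3C007 (P1/RW1/US1/PS0)
  ⇒ phys 0x3C5A3  [3 reads]
#1 VA=0x342C13785 (r,kernel):
  lvl0: tbl 0x38, slot 13 ⇒ 0x40007 (P1/RW1/US1/PS0)
  lvl1: tbl 0x40, slot 22 ⇒ 0x44007 (P1/RW1/US1/PS0)
  lvl2: tbl 0x44, slot 19 ⇒ 0x48007 (P1/RW1/US1/PS0)
  ⇒ phys 0x48785  [3 reads]
#2 VA=0x282400133 (r,kernel):
  lvl0: tbl 0x38, slot 10 ⇒ 0x4A007 (P1/RW1/US1/PS0)
  lvl1: tbl 0x4A, slot 18 ⇒ 0x4A002 (P0/RW1/US0/PS0)
  ⇒ fault: PAGE_NOT_PRESENT  — 2 lookups

Access #0 PA: 0x3C5A3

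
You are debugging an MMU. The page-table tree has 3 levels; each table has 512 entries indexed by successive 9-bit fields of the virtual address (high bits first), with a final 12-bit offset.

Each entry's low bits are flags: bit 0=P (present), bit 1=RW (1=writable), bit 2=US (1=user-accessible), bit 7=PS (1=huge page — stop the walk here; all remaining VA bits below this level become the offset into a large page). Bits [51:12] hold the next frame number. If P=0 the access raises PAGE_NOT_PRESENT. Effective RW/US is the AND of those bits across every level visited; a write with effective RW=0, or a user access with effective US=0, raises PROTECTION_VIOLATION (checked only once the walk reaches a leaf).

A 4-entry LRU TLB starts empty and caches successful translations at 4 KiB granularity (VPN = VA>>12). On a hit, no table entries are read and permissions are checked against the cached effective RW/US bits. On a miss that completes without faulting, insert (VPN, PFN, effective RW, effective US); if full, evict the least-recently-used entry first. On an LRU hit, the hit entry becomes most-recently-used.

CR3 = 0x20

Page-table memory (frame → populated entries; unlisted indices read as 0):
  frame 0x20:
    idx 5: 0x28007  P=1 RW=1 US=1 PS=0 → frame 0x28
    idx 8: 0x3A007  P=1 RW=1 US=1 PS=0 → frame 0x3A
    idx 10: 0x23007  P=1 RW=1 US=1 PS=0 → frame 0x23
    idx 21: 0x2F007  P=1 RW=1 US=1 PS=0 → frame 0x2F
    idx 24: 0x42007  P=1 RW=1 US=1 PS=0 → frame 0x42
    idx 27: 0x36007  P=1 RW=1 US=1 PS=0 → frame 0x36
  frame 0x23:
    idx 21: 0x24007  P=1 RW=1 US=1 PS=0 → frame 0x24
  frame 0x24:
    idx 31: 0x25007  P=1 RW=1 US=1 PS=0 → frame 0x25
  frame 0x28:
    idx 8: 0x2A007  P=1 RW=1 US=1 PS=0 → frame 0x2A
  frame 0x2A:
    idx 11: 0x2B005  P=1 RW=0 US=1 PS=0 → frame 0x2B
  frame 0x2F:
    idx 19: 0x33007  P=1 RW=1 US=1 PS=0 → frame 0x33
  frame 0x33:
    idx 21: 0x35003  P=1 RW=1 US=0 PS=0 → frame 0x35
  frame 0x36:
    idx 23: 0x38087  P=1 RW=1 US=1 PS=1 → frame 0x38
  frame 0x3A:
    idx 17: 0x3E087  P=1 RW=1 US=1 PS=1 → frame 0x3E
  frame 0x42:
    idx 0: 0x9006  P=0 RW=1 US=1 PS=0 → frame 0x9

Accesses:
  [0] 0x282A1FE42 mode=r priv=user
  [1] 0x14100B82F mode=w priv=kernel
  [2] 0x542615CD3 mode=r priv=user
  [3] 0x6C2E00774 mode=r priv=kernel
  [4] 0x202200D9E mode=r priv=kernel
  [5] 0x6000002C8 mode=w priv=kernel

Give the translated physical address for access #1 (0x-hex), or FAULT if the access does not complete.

Trace:
#0 VA=0x282A1FE42 (r,user):
  L0: frame=0x20 idx=10 entry=0x23007 [P=1 RW=1 US=1 PS=0]
  L1: frame=0x23 idx=21 entry=0x24007 [P=1 RW=1 US=1 PS=0]
  L2: frame=0x24 idx=31 entry=0x25007 [P=1 RW=1 US=1 PS=0]
  ⇒ phys 0x25E42  [3 reads]
#1 VA=0x14100B82F (w,kernel):
  L0: frame=0x20 idx=5 entry=0x28007 [P=1 RW=1 US=1 PS=0]
  L1: frame=0x28 idx=8 entry=0x2A007 [P=1 RW=1 US=1 PS=0]
  L2: frame=0x2A idx=11 entry=0x2B005 [P=1 RW=0 US=1 PS=0]
  ⇒ fault: PROTECTION_VIOLATION  — 3 lookups
#2 VA=0x542615CD3 (r,user):
  L0: frame=0x20 idx=21 entry=0x2F007 [P=1 RW=1 US=1 PS=0]
  L1: frame=0x2F idx=19 entry=0x33007 [P=1 RW=1 US=1 PS=0]
  L2: frame=0x33 idx=21 entry=0x35003 [P=1 RW=1 US=0 PS=0]
  ⇒ fault: PROTECTION_VIOLATION  — 3 lookups
#3 VA=0x6C2E00774 (r,kernel):
  L0: frame=0x20 idx=27 entry=0x36007 [P=1 RW=1 US=1 PS=0]
  L1: frame=0x36 idx=23 entry=0x38087 [P=1 RW=1 US=1 PS=1]
  ⇒ phys 0x38774 (huge @L1)  [2 reads]
#4 VA=0x202200D9E (r,kernel):
  L0: frame=0x20 idx=8 entry=0x3A007 [P=1 RW=1 US=1 PS=0]
  L1: frame=0x3A idx=17 entry=0x3E087 [P=1 RW=1 US=1 PS=1]
  ⇒ phys 0x3ED9E (huge @L1)  [2 reads]
#5 VA=0x6000002C8 (w,kernel):
  L0: frame=0x20 idx=24 entry=0x42007 [P=1 RW=1 US=1 PS=0]
  L1: frame=0x42 idx=0 entry=0x9006 [P=0 RW=1 US=1 PS=0]
  ⇒ fault: PAGE_NOT_PRESENT  — 2 lookups

Access #1 PA: FAULT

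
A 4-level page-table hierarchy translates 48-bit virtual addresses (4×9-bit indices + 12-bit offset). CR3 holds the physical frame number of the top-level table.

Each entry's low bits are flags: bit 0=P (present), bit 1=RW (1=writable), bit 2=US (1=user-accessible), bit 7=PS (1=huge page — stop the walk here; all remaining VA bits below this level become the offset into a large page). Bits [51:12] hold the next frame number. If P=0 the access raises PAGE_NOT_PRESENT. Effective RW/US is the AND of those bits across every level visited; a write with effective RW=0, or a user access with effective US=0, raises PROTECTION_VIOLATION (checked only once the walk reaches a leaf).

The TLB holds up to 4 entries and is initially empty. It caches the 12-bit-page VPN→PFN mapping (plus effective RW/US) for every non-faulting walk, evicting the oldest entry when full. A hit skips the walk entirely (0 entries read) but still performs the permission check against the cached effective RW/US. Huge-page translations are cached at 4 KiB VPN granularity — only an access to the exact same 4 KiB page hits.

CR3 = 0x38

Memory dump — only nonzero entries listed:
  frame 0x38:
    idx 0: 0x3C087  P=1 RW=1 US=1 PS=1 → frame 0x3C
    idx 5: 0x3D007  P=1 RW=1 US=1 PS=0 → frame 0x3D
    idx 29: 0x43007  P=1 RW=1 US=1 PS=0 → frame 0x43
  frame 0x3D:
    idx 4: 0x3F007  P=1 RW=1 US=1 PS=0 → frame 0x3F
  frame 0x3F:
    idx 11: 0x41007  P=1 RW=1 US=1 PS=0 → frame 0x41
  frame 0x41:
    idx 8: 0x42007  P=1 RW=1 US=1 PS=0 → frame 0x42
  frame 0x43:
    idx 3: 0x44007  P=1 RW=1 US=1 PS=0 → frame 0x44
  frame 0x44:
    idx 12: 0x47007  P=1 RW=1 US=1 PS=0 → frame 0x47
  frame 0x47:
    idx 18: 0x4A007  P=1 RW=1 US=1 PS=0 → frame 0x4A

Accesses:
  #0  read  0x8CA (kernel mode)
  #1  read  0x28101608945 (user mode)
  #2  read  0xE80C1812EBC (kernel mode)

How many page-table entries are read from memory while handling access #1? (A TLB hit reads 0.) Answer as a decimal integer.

Per-access translation:
#0 VA=0x8CA (r,kernel):
  L0 @0x38[0] → 0x3C087  P=1,RW=1,US=1,PS=1
  ✓ 0x3C8CA (huge @L0)  — 1 lookups
#1 VA=0x28101608945 (r,user):
  L0 @0x38[5] → 0x3D007  P=1,RW=1,US=1,PS=0
  L1 @0x3D[4] → 0x3F007  P=1,RW=1,US=1,PS=0
  L2 @0x3F[11] → 0x41007  P=1,RW=1,US=1,PS=0
  L3 @0x41[8] → 0x42007  P=1,RW=1,US=1,PS=0
  ✓ 0x42945  — 4 lookups
#2 VA=0xE80C1812EBC (r,kernel):
  L0 @0x38[29] → 0x43007  P=1,RW=1,US=1,PS=0
  L1 @0x43[3] → 0x44007  P=1,RW=1,US=1,PS=0
  L2 @0x44[12] → 0x47007  P=1,RW=1,US=1,PS=0
  L3 @0x47[18] → 0x4A007  P=1,RW=1,US=1,PS=0
  ✓ 0x4AEBC  — 4 lookups

Entries read for #1: 4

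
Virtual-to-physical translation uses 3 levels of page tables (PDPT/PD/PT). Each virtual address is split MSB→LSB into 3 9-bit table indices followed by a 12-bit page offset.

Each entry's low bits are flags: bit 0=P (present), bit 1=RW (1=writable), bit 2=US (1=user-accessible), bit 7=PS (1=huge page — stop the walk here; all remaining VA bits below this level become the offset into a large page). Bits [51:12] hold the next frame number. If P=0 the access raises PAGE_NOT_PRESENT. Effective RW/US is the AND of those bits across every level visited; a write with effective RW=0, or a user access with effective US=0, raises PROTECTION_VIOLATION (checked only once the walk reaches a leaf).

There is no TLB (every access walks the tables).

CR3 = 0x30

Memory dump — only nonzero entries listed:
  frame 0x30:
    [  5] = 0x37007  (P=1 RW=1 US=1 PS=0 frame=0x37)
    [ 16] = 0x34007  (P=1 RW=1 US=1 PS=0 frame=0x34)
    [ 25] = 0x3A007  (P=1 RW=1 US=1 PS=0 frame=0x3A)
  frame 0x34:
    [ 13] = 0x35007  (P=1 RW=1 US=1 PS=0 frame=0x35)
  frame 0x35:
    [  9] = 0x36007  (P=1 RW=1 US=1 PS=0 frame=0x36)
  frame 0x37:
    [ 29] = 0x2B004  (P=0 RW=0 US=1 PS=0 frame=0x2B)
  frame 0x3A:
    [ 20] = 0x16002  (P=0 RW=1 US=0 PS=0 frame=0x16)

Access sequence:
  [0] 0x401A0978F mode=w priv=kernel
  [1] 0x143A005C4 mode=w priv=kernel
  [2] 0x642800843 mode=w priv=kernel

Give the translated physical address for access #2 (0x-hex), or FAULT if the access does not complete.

Trace:
#0 VA=0x401A0978F (w,kernel):
  lvl0: tbl 0x30, slot 16 ⇒ 0x34007 (P1/RW1/US1/PS0)
  lvl1: tbl 0x34, slot 13 ⇒ 0x35007 (P1/RW1/US1/PS0)
  lvl2: tbl 0x35, slot 9 ⇒ 0x36007 (P1/RW1/US1/PS0)
  ⇒ phys 0x3678F  [3 reads]
#1 VA=0x143A005C4 (w,kernel):
  lvl0: tbl 0x30, slot 5 ⇒ 0x37007 (P1/RW1/US1/PS0)
  lvl1: tbl 0x37, slot 29 ⇒ 0x2B004 (P0/RW0/US1/PS0)
  ⇒ fault: PAGE_NOT_PRESENT  — 2 lookups
#2 VA=0x642800843 (w,kernel):
  lvl0: tbl 0x30, slot 25 ⇒ 0x3A007 (P1/RW1/US1/PS0)
  lvl1: tbl 0x3A, slot 20 ⇒ 0x16002 (P0/RW1/US0/PS0)
  ⇒ fault: PAGE_NOT_PRESENT  — 2 lookups

Access #2 PA: FAULT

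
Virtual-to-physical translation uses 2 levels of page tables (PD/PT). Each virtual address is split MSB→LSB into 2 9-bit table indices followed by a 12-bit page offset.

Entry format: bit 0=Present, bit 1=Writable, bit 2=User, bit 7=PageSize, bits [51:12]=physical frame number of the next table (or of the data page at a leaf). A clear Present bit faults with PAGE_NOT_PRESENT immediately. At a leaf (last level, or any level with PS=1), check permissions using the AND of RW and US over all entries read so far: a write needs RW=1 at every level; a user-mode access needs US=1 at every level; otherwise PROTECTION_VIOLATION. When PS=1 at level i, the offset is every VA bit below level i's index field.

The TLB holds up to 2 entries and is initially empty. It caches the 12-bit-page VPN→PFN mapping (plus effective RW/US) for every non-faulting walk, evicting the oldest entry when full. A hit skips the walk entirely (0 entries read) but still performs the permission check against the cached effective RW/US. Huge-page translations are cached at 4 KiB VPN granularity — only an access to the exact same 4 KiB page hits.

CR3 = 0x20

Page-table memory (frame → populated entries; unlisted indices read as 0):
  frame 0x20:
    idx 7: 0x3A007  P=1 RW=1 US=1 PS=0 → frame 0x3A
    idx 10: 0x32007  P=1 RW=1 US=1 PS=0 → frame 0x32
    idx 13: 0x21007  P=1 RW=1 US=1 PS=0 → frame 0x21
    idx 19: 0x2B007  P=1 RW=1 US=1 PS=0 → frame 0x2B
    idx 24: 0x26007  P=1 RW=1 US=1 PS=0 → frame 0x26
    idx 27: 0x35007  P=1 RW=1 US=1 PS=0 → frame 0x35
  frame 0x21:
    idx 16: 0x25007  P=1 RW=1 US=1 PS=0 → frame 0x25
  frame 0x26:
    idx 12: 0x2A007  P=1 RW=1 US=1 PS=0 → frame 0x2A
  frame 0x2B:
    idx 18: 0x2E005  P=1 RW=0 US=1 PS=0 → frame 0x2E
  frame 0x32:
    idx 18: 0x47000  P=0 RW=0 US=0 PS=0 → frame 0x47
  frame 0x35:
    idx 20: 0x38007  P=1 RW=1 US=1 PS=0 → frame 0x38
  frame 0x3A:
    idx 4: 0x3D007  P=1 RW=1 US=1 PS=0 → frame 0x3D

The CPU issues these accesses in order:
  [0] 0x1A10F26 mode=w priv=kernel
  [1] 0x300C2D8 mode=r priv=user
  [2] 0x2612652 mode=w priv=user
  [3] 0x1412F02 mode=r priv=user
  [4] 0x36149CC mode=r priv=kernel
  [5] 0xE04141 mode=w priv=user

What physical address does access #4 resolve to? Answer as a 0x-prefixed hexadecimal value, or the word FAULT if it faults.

Walk each access:
#0 VA=0x1A10F26 (w,kernel):
  L0: frame=0x20 idx=13 entry=0x21007 [P=1 RW=1 US=1 PS=0]
  L1: frame=0x21 idx=16 entry=0x25007 [P=1 RW=1 US=1 PS=0]
  → PA=0x25F26  (2 entries read)
#1 VA=0x300C2D8 (r,user):
  L0: frame=0x20 idx=24 entry=0x26007 [P=1 RW=1 US=1 PS=0]
  L1: frame=0x26 idx=12 entry=0x2A007 [P=1 RW=1 US=1 PS=0]
  → PA=0x2A2D8  (2 entries read)
#2 VA=0x2612652 (w,user):
  L0: frame=0x20 idx=19 entry=0x2B007 [P=1 RW=1 US=1 PS=0]
  L1: frame=0x2B idx=18 entry=0x2E005 [P=1 RW=0 US=1 PS=0]
  ⇒ fault: PROTECTION_VIOLATION  — 2 lookups
#3 VA=0x1412F02 (r,user):
  L0: frame=0x20 idx=10 entry=0x32007 [P=1 RW=1 US=1 PS=0]
  L1: frame=0x32 idx=18 entry=0x47000 [P=0 RW=0 US=0 PS=0]
  ⇒ fault: PAGE_NOT_PRESENT  — 2 lookups
#4 VA=0x36149CC (r,kernel):
  L0: frame=0x20 idx=27 entry=0x35007 [P=1 RW=1 US=1 PS=0]
  L1: frame=0x35 idx=20 entry=0x38007 [P=1 RW=1 US=1 PS=0]
  → PA=0x389CC  (2 entries read)
#5 VA=0xE04141 (w,user):
  L0: frame=0x20 idx=7 entry=0x3A007 [P=1 RW=1 US=1 PS=0]
  L1: frame=0x3A idx=4 entry=0x3D007 [P=1 RW=1 US=1 PS=0]
  → PA=0x3D141  (2 entries read)

Access #4 PA: 0x389CC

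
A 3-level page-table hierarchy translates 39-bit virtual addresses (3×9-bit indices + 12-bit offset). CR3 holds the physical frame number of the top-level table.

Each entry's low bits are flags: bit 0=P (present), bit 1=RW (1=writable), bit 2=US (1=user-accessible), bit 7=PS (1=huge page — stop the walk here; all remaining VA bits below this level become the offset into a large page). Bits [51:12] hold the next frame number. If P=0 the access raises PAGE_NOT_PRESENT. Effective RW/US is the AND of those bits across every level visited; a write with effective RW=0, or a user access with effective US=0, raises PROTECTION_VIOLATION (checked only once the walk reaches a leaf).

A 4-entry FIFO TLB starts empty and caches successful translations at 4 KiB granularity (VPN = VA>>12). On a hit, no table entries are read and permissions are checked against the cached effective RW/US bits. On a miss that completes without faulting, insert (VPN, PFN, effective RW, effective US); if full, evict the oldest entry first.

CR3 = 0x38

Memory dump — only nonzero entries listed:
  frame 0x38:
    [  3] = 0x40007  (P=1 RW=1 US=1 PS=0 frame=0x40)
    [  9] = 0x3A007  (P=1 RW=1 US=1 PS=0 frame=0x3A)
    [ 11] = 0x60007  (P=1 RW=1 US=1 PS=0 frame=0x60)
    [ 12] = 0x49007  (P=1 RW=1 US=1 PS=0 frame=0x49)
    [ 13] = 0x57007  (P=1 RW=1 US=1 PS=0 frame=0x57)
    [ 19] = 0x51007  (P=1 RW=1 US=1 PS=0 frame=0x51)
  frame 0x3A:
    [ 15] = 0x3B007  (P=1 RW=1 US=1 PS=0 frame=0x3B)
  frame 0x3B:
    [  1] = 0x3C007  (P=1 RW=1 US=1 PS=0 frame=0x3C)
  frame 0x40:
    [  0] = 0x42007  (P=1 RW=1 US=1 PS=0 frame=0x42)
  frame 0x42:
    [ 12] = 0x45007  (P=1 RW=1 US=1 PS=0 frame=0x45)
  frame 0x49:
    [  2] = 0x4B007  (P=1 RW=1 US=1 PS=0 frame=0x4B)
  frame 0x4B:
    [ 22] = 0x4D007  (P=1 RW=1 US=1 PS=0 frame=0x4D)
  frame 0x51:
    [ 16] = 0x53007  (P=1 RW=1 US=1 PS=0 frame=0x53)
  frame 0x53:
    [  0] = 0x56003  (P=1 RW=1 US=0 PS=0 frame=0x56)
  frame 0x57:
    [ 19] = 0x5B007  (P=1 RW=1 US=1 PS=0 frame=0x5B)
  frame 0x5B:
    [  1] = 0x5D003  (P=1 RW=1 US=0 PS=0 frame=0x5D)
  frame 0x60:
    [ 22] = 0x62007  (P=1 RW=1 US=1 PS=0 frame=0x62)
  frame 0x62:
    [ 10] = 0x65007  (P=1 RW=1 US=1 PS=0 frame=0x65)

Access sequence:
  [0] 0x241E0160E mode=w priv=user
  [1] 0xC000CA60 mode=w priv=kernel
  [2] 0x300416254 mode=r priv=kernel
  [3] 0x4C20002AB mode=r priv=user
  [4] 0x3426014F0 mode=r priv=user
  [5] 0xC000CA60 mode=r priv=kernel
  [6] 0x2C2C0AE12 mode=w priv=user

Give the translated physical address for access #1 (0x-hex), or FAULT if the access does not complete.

Per-access translation:
#0 VA=0x241E0160E (w,user):
  L0: frame=0x38 idx=9 entry=0x3A007 [P=1 RW=1 US=1 PS=0]
  L1: frame=0x3A idx=15 entry=0x3B007 [P=1 RW=1 US=1 PS=0]
  L2: frame=0x3B idx=1 entry=0x3C007 [P=1 RW=1 US=1 PS=0]
  ✓ 0x3C60E  — 3 lookups
#1 VA=0xC000CA60 (w,kernel):
  L0: frame=0x38 idx=3 entry=0x40007 [P=1 RW=1 US=1 PS=0]
  L1: frame=0x40 idx=0 entry=0x42007 [P=1 RW=1 US=1 PS=0]
  L2: frame=0x42 idx=12 entry=0x45007 [P=1 RW=1 US=1 PS=0]
  ✓ 0x45A60  — 3 lookups
#2 VA=0x300416254 (r,kernel):
  L0: frame=0x38 idx=12 entry=0x49007 [P=1 RW=1 US=1 PS=0]
  L1: frame=0x49 idx=2 entry=0x4B007 [P=1 RW=1 US=1 PS=0]
  L2: frame=0x4B idx=22 entry=0x4D007 [P=1 RW=1 US=1 PS=0]
  ✓ 0x4D254  — 3 lookups
#3 VA=0x4C20002AB (r,user):
  L0: frame=0x38 idx=19 entry=0x51007 [P=1 RW=1 US=1 PS=0]
  L1: frame=0x51 idx=16 entry=0x53007 [P=1 RW=1 US=1 PS=0]
  L2: frame=0x53 idx=0 entry=0x56003 [P=1 RW=1 US=0 PS=0]
  ⇒ fault: PROTECTION_VIOLATION  — 3 lookups
#4 VA=0x3426014F0 (r,user):
  L0: frame=0x38 idx=13 entry=0x57007 [P=1 RW=1 US=1 PS=0]
  L1: frame=0x57 idx=19 entry=0x5B007 [P=1 RW=1 US=1 PS=0]
  L2: frame=0x5B idx=1 entry=0x5D003 [P=1 RW=1 US=0 PS=0]
  ⇒ fault: PROTECTION_VIOLATION  — 3 lookups
#5 VA=0xC000CA60 (r,kernel):
  TLB hit vpn=0xC000C → PA=0x45A60
#6 VA=0x2C2C0AE12 (w,user):
  L0: frame=0x38 idx=11 entry=0x60007 [P=1 RW=1 US=1 PS=0]
  L1: frame=0x60 idx=22 entry=0x62007 [P=1 RW=1 US=1 PS=0]
  L2: frame=0x62 idx=10 entry=0x65007 [P=1 RW=1 US=1 PS=0]
  ✓ 0x65E12  — 3 lookups

Access #1 PA: 0x45A60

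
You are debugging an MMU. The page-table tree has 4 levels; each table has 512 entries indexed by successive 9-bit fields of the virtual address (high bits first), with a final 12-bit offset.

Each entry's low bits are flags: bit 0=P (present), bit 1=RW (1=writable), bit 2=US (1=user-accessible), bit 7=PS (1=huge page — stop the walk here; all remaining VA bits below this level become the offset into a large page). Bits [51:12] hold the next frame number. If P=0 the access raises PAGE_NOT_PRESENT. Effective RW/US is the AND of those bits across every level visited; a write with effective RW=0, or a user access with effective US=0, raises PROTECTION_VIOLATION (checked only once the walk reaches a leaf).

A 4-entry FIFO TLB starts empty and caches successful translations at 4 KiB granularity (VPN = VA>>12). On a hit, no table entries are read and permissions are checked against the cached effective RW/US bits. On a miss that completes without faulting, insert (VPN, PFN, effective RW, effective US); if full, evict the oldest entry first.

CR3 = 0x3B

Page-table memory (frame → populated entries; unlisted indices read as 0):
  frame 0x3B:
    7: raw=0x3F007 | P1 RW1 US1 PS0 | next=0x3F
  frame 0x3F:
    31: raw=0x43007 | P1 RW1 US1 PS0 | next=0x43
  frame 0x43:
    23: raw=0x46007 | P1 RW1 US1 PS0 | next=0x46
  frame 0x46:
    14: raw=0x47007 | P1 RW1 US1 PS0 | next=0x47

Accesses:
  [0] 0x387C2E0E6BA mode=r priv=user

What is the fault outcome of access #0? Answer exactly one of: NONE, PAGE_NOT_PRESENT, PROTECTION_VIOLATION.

Per-access translation:
#0 VA=0x387C2E0E6BA (r,user):
  [0] read 0x3B idx=7: raw=0x3F007 flags P=1 W=1 U=1 S=0
  [1] read 0x3F idx=31: raw=0x43007 flags P=1 W=1 U=1 S=0
  [2] read 0x43 idx=23: raw=0x46007 flags P=1 W=1 U=1 S=0
  [3] read 0x46 idx=14: raw=0x47007 flags P=1 W=1 U=1 S=0
  ⇒ phys 0x476BA  [4 reads]

Access #0 fault: NONE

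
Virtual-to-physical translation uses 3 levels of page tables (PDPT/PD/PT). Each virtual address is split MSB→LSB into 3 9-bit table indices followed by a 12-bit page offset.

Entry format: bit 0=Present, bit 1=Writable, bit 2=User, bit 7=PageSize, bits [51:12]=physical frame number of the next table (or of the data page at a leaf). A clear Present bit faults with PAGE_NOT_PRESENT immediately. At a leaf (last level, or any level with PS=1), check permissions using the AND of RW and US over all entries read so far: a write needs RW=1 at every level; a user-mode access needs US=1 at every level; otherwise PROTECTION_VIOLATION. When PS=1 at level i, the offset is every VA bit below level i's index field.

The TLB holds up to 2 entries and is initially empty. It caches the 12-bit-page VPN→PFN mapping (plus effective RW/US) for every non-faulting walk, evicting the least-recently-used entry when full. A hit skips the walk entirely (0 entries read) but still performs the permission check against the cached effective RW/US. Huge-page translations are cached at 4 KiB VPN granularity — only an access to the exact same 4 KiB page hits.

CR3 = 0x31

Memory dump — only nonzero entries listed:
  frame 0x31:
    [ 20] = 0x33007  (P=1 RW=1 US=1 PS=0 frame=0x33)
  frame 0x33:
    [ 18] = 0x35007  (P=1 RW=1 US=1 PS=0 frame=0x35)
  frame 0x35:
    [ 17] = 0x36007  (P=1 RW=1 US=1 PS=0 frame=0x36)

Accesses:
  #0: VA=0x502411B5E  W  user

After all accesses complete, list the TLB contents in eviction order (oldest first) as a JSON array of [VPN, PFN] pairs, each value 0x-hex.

Walk each access:
#0 VA=0x502411B5E (w,user):
  lvl0: tbl 0x31, slot 20 ⇒ 0x33007 (P1/RW1/US1/PS0)
  lvl1: tbl 0x33, slot 18 ⇒ 0x35007 (P1/RW1/US1/PS0)
  lvl2: tbl 0x35, slot 17 ⇒ 0x36007 (P1/RW1/US1/PS0)
  ✓ 0x36B5E  — 3 lookups

TLB: [["0x502411", "0x36"]]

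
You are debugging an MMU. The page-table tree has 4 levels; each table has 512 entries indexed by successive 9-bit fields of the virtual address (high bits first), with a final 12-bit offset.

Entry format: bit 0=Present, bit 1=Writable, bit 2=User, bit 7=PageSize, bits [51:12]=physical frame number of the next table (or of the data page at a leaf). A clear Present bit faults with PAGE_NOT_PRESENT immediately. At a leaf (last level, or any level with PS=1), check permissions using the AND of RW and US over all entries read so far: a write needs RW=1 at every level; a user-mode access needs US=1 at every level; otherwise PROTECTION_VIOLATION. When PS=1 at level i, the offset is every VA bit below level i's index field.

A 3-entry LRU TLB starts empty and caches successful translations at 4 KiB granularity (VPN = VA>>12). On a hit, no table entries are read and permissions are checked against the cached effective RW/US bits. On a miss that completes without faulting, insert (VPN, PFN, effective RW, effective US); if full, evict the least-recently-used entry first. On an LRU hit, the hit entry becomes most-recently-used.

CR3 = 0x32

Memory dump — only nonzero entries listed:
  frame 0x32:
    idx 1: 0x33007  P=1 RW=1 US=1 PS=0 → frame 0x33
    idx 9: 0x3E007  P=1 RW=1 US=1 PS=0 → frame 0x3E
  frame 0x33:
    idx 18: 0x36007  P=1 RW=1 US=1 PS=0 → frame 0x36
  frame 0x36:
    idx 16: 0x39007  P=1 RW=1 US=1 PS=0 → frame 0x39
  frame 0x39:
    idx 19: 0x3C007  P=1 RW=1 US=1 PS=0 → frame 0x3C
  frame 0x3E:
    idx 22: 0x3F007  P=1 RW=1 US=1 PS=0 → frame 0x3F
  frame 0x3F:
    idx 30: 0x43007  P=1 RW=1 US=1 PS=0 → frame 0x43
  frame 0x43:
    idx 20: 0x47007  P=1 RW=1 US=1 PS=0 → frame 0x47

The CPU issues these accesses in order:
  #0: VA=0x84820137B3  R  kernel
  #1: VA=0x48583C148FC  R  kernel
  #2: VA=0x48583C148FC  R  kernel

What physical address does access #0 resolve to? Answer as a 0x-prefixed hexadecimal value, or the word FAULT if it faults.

Trace:
#0 VA=0x84820137B3 (r,kernel):
  L0: frame=0x32 idx=1 entry=0x33007 [P=1 RW=1 US=1 PS=0]
  L1: frame=0x33 idx=18 entry=0x36007 [P=1 RW=1 US=1 PS=0]
  L2: frame=0x36 idx=16 entry=0x39007 [P=1 RW=1 US=1 PS=0]
  L3: frame=0x39 idx=19 entry=0x3C007 [P=1 RW=1 US=1 PS=0]
  ⇒ phys 0x3C7B3  [4 reads]
#1 VA=0x48583C148FC (r,kernel):
  L0: frame=0x32 idx=9 entry=0x3E007 [P=1 RW=1 US=1 PS=0]
  L1: frame=0x3E idx=22 entry=0x3F007 [P=1 RW=1 US=1 PS=0]
  L2: frame=0x3F idx=30 entry=0x43007 [P=1 RW=1 US=1 PS=0]
  L3: frame=0x43 idx=20 entry=0x47007 [P=1 RW=1 US=1 PS=0]
  ⇒ phys 0x478FC  [4 reads]
#2 VA=0x48583C148FC (r,kernel):
  TLB hit vpn=0x48583C14 → PA=0x478FC

Access #0 PA: 0x3C7B3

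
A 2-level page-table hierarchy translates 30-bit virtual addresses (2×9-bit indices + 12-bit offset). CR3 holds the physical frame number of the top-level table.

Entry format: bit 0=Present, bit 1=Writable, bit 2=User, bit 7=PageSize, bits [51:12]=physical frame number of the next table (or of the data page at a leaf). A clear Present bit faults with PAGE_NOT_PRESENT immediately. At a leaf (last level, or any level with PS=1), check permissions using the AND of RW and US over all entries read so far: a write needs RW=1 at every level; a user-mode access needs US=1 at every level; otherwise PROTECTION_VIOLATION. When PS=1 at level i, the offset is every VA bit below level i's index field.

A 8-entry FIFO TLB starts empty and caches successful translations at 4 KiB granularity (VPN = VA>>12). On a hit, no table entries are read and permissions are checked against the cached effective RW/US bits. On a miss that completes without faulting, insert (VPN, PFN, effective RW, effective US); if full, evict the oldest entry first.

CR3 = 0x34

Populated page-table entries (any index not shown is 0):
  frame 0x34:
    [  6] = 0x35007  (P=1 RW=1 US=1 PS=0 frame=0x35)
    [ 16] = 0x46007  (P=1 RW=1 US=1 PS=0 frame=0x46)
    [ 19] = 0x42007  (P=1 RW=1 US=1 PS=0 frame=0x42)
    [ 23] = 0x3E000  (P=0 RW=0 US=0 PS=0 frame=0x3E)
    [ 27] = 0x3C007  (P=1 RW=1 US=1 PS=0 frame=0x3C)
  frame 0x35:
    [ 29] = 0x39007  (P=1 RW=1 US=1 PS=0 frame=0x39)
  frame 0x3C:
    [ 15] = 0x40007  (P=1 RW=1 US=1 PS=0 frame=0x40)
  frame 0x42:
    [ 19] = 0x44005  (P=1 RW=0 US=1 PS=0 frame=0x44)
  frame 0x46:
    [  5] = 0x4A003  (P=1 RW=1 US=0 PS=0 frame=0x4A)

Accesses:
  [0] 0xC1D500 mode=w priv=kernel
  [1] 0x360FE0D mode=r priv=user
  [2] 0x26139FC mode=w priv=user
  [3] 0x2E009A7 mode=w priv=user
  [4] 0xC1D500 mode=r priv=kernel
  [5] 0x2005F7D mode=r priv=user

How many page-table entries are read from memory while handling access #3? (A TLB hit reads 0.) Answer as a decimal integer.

Trace:
#0 VA=0xC1D500 (w,kernel):
  [0] read 0x34 idx=6: raw=0x35007 flags P=1 W=1 U=1 S=0
  [1] read 0x35 idx=29: raw=0x39007 flags P=1 W=1 U=1 S=0
  ✓ 0x39500  — 2 lookups
#1 VA=0x360FE0D (r,user):
  [0] read 0x34 idx=27: raw=0x3C007 flags P=1 W=1 U=1 S=0
  [1] read 0x3C idx=15: raw=0x40007 flags P=1 W=1 U=1 S=0
  ✓ 0x40E0D  — 2 lookups
#2 VA=0x26139FC (w,user):
  [0] read 0x34 idx=19: raw=0x42007 flags P=1 W=1 U=1 S=0
  [1] read 0x42 idx=19: raw=0x44005 flags P=1 W=0 U=1 S=0
  ✗ PROTECTION_VIOLATION  [2 reads]
#3 VA=0x2E009A7 (w,user):
  [0] read 0x34 idx=23: raw=0x3E000 flags P=0 W=0 U=0 S=0
  ✗ PAGE_NOT_PRESENT  [1 reads]
#4 VA=0xC1D500 (r,kernel):
  TLB hit vpn=0xC1D → PA=0x39500
#5 VA=0x2005F7D (r,user):
  [0] read 0x34 idx=16: raw=0x46007 flags P=1 W=1 U=1 S=0
  [1] read 0x46 idx=5: raw=0x4A003 flags P=1 W=1 U=0 S=0
  ✗ PROTECTION_VIOLATION  [2 reads]

Entries read for #3: 1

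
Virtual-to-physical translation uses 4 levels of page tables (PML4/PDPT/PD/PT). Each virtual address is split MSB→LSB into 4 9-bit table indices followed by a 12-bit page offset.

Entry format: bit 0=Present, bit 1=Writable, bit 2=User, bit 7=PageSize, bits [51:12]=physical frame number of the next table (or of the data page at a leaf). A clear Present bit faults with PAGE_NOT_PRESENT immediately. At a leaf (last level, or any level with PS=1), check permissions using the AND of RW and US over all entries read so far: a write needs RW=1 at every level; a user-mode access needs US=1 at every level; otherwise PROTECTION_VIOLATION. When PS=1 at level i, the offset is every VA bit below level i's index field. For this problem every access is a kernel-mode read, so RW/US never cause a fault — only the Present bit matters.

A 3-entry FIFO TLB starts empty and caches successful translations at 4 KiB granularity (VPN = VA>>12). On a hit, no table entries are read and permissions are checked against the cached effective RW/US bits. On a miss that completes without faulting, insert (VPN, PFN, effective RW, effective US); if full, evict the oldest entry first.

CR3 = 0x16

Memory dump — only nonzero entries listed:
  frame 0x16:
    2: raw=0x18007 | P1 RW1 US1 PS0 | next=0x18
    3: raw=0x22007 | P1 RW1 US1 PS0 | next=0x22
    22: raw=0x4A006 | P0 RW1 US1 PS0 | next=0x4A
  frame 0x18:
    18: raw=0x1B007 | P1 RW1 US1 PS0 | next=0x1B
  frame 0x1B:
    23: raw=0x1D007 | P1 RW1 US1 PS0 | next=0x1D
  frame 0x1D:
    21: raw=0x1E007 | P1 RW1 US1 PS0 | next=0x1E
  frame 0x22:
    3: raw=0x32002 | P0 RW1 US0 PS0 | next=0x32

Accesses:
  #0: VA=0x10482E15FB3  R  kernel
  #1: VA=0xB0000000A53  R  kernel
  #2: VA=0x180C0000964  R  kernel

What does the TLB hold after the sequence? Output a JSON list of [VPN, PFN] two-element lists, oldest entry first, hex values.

Walk each access:
#0 VA=0x10482E15FB3 (r,kernel):
  lvl0: tbl 0x16, slot 2 ⇒ 0x18007 (P1/RW1/US1/PS0)
  lvl1: tbl 0x18, slot 18 ⇒ 0x1B007 (P1/RW1/US1/PS0)
  lvl2: tbl 0x1B, slot 23 ⇒ 0x1D007 (P1/RW1/US1/PS0)
  lvl3: tbl 0x1D, slot 21 ⇒ 0x1E007 (P1/RW1/US1/PS0)
  → PA=0x1EFB3  (4 entries read)
#1 VA=0xB0000000A53 (r,kernel):
  lvl0: tbl 0x16, slot 22 ⇒ 0x4A006 (P0/RW1/US1/PS0)
  ✗ PAGE_NOT_PRESENT  [1 reads]
#2 VA=0x180C0000964 (r,kernel):
  lvl0: tbl 0x16, slot 3 ⇒ 0x22007 (P1/RW1/US1/PS0)
  lvl1: tbl 0x22, slot 3 ⇒ 0x32002 (P0/RW1/US0/PS0)
  ✗ PAGE_NOT_PRESENT  [2 reads]

TLB: [["0x10482E15", "0x1E"]]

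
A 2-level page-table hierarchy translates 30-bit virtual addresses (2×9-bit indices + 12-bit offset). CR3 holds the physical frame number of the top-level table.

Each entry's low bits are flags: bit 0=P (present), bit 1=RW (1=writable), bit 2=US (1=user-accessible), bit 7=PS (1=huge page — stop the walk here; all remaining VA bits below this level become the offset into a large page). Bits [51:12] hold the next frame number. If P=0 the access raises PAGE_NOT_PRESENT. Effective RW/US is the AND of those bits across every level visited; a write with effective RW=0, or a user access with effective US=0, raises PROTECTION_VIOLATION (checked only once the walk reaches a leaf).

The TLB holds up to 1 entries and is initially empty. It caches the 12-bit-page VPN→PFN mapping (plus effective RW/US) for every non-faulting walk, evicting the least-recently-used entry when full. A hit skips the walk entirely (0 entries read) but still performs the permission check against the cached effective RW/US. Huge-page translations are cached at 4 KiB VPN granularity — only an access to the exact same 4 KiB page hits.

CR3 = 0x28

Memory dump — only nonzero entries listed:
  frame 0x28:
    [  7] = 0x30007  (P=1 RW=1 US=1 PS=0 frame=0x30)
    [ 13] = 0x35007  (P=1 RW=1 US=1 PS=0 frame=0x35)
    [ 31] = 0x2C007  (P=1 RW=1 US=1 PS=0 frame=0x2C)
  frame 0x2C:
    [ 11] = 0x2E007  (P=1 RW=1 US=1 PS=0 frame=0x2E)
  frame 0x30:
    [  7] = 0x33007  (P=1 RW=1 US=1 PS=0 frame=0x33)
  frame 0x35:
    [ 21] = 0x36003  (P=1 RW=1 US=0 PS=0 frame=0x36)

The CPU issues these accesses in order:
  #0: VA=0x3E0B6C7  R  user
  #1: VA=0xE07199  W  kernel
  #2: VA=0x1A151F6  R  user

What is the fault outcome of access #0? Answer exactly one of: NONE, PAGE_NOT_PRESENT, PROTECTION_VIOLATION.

Per-access translation:
#0 VA=0x3E0B6C7 (r,user):
  lvl0: tbl 0x28, slot 31 ⇒ 0x2C007 (P1/RW1/US1/PS0)
  lvl1: tbl 0x2C, slot 11 ⇒ 0x2E007 (P1/RW1/US1/PS0)
  ✓ 0x2E6C7  — 2 lookups
#1 VA=0xE07199 (w,kernel):
  lvl0: tbl 0x28, slot 7 ⇒ 0x30007 (P1/RW1/US1/PS0)
  lvl1: tbl 0x30, slot 7 ⇒ 0x33007 (P1/RW1/US1/PS0)
  ✓ 0x33199  — 2 lookups
#2 VA=0x1A151F6 (r,user):
  lvl0: tbl 0x28, slot 13 ⇒ 0x35007 (P1/RW1/US1/PS0)
  lvl1: tbl 0x35, slot 21 ⇒ 0x36003 (P1/RW1/US0/PS0)
  → PROTECTION_VIOLATION  (2 entries read)

Access #0 fault: NONE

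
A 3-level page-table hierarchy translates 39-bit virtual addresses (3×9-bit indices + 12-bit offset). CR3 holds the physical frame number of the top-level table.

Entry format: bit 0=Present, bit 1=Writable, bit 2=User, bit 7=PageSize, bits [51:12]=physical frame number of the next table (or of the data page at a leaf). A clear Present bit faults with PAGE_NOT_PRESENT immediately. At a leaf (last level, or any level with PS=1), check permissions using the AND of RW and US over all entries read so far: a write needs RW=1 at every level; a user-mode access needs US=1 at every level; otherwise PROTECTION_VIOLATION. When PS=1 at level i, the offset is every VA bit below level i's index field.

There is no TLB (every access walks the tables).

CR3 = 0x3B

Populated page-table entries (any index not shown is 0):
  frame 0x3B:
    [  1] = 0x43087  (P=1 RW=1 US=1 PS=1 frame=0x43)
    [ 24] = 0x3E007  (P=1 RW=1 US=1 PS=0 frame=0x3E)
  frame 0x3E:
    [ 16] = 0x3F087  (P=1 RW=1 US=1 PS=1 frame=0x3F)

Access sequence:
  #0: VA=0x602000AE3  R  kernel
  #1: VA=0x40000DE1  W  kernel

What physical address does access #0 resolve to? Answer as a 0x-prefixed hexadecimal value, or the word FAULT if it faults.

Walk each access:
#0 VA=0x602000AE3 (r,kernel):
  lvl0: tbl 0x3B, slot 24 ⇒ 0x3E007 (P1/RW1/US1/PS0)
  lvl1: tbl 0x3E, slot 16 ⇒ 0x3F087 (P1/RW1/US1/PS1)
  ⇒ phys 0x3FAE3 (huge @L1)  [2 reads]
#1 VA=0x40000DE1 (w,kernel):
  lvl0: tbl 0x3B, slot 1 ⇒ 0x43087 (P1/RW1/US1/PS1)
  ⇒ phys 0x43DE1 (huge @L0)  [1 reads]

Access #0 PA: 0x3FAE3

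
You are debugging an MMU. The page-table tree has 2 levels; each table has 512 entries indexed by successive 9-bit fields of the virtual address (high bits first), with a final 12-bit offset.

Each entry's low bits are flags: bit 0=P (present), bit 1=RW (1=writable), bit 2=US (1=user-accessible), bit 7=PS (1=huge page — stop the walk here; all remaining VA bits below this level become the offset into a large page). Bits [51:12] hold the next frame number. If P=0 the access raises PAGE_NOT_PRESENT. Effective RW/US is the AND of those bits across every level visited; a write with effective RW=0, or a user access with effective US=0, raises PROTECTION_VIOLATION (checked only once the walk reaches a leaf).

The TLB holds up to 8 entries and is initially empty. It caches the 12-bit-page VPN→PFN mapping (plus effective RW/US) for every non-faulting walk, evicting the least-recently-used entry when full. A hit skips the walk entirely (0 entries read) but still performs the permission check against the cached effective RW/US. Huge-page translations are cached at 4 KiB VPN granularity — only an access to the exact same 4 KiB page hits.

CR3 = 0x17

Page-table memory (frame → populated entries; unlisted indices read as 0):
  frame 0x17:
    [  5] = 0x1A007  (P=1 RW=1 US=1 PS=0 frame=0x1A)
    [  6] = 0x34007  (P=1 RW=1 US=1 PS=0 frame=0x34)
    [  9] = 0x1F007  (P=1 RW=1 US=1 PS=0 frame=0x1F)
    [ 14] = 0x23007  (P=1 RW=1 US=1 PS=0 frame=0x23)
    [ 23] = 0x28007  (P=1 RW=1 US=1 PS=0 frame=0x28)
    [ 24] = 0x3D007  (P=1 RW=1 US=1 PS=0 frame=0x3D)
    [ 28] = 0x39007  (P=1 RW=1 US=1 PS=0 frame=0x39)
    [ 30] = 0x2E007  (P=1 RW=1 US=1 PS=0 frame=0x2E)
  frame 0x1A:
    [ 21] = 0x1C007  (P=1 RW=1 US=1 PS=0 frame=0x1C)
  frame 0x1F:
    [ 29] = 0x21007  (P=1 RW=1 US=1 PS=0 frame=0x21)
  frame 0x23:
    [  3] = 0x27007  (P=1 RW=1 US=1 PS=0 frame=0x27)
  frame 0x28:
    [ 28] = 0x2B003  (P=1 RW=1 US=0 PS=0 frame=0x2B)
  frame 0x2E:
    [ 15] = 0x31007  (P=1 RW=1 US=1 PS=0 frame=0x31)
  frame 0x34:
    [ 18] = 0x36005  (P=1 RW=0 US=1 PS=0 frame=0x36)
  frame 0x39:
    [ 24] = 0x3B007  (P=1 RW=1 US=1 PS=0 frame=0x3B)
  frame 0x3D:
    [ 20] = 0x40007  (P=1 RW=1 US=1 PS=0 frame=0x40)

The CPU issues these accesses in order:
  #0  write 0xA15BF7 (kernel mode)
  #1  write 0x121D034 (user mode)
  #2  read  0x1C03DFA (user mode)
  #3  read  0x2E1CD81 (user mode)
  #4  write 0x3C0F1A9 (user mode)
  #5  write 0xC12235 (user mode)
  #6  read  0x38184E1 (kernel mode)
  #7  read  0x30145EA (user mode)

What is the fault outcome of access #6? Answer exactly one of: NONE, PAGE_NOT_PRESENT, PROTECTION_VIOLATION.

Per-access translation:
#0 VA=0xA15BF7 (w,kernel):
  L0: frame=0x17 idx=5 entry=0x1A007 [P=1 RW=1 US=1 PS=0]
  L1: frame=0x1A idx=21 entry=0x1C007 [P=1 RW=1 US=1 PS=0]
  → PA=0x1CBF7  (2 entries read)
#1 VA=0x121D034 (w,user):
  L0: frame=0x17 idx=9 entry=0x1F007 [P=1 RW=1 US=1 PS=0]
  L1: frame=0x1F idx=29 entry=0x21007 [P=1 RW=1 US=1 PS=0]
  → PA=0x21034  (2 entries read)
#2 VA=0x1C03DFA (r,user):
  L0: frame=0x17 idx=14 entry=0x23007 [P=1 RW=1 US=1 PS=0]
  L1: frame=0x23 idx=3 entry=0x27007 [P=1 RW=1 US=1 PS=0]
  → PA=0x27DFA  (2 entries read)
#3 VA=0x2E1CD81 (r,user):
  L0: frame=0x17 idx=23 entry=0x28007 [P=1 RW=1 US=1 PS=0]
  L1: frame=0x28 idx=28 entry=0x2B003 [P=1 RW=1 US=0 PS=0]
  ⇒ fault: PROTECTION_VIOLATION  — 2 lookups
#4 VA=0x3C0F1A9 (w,user):
  L0: frame=0x17 idx=30 entry=0x2E007 [P=1 RW=1 US=1 PS=0]
  L1: frame=0x2E idx=15 entry=0x31007 [P=1 RW=1 US=1 PS=0]
  → PA=0x311A9  (2 entries read)
#5 VA=0xC12235 (w,user):
  L0: frame=0x17 idx=6 entry=0x34007 [P=1 RW=1 US=1 PS=0]
  L1: frame=0x34 idx=18 entry=0x36005 [P=1 RW=0 US=1 PS=0]
  ⇒ fault: PROTECTION_VIOLATION  — 2 lookups
#6 VA=0x38184E1 (r,kernel):
  L0: frame=0x17 idx=28 entry=0x39007 [P=1 RW=1 US=1 PS=0]
  L1: frame=0x39 idx=24 entry=0x3B007 [P=1 RW=1 US=1 PS=0]
  → PA=0x3B4E1  (2 entries read)
#7 VA=0x30145EA (r,user):
  L0: frame=0x17 idx=24 entry=0x3D007 [P=1 RW=1 US=1 PS=0]
  L1: frame=0x3D idx=20 entry=0x40007 [P=1 RW=1 US=1 PS=0]
  → PA=0x405EA  (2 entries read)

Access #6 fault: NONE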